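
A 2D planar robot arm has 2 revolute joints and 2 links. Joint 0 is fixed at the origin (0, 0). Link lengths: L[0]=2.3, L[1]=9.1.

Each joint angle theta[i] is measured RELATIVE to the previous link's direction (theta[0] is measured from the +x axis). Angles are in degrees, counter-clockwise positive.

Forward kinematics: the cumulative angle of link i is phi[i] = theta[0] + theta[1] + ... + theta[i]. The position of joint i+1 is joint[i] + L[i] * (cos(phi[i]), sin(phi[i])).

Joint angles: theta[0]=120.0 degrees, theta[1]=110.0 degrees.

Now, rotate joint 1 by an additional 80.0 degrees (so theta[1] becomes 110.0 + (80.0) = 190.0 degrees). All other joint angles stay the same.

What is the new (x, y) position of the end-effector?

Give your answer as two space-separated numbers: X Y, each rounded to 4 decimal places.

Answer: 4.6994 -4.9791

Derivation:
joint[0] = (0.0000, 0.0000)  (base)
link 0: phi[0] = 120 = 120 deg
  cos(120 deg) = -0.5000, sin(120 deg) = 0.8660
  joint[1] = (0.0000, 0.0000) + 2.3 * (-0.5000, 0.8660) = (0.0000 + -1.1500, 0.0000 + 1.9919) = (-1.1500, 1.9919)
link 1: phi[1] = 120 + 190 = 310 deg
  cos(310 deg) = 0.6428, sin(310 deg) = -0.7660
  joint[2] = (-1.1500, 1.9919) + 9.1 * (0.6428, -0.7660) = (-1.1500 + 5.8494, 1.9919 + -6.9710) = (4.6994, -4.9791)
End effector: (4.6994, -4.9791)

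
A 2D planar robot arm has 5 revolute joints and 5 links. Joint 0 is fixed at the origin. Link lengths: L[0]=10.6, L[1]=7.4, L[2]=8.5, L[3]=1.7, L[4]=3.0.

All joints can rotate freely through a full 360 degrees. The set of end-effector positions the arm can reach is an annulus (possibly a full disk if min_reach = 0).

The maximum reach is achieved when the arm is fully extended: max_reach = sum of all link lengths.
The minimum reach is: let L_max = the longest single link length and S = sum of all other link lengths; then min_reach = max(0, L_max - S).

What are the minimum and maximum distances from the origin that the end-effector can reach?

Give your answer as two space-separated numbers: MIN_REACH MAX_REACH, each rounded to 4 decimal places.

Answer: 0.0000 31.2000

Derivation:
Link lengths: [10.6, 7.4, 8.5, 1.7, 3.0]
max_reach = 10.6 + 7.4 + 8.5 + 1.7 + 3 = 31.2
L_max = max([10.6, 7.4, 8.5, 1.7, 3.0]) = 10.6
S (sum of others) = 31.2 - 10.6 = 20.6
min_reach = max(0, 10.6 - 20.6) = max(0, -10) = 0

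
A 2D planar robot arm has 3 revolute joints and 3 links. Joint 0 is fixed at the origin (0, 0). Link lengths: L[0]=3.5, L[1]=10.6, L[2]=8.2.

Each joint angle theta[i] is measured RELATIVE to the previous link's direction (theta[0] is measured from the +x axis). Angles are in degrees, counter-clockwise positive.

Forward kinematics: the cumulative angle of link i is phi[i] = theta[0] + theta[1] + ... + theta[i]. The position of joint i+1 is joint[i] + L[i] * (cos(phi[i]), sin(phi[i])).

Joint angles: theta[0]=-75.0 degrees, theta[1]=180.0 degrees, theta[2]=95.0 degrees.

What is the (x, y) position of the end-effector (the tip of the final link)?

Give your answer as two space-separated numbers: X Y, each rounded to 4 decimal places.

Answer: -9.5431 4.0535

Derivation:
joint[0] = (0.0000, 0.0000)  (base)
link 0: phi[0] = -75 = -75 deg
  cos(-75 deg) = 0.2588, sin(-75 deg) = -0.9659
  joint[1] = (0.0000, 0.0000) + 3.5 * (0.2588, -0.9659) = (0.0000 + 0.9059, 0.0000 + -3.3807) = (0.9059, -3.3807)
link 1: phi[1] = -75 + 180 = 105 deg
  cos(105 deg) = -0.2588, sin(105 deg) = 0.9659
  joint[2] = (0.9059, -3.3807) + 10.6 * (-0.2588, 0.9659) = (0.9059 + -2.7435, -3.3807 + 10.2388) = (-1.8376, 6.8581)
link 2: phi[2] = -75 + 180 + 95 = 200 deg
  cos(200 deg) = -0.9397, sin(200 deg) = -0.3420
  joint[3] = (-1.8376, 6.8581) + 8.2 * (-0.9397, -0.3420) = (-1.8376 + -7.7055, 6.8581 + -2.8046) = (-9.5431, 4.0535)
End effector: (-9.5431, 4.0535)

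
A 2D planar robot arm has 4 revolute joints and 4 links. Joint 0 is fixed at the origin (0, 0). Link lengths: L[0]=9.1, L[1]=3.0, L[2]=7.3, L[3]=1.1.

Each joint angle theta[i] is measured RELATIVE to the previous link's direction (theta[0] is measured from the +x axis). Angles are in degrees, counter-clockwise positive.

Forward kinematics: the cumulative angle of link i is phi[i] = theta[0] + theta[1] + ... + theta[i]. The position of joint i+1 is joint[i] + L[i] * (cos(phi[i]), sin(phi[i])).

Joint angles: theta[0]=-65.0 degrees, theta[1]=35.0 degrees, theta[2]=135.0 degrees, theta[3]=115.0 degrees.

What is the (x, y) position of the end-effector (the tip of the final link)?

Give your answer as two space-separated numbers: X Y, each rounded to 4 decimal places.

Answer: 3.7119 -3.4032

Derivation:
joint[0] = (0.0000, 0.0000)  (base)
link 0: phi[0] = -65 = -65 deg
  cos(-65 deg) = 0.4226, sin(-65 deg) = -0.9063
  joint[1] = (0.0000, 0.0000) + 9.1 * (0.4226, -0.9063) = (0.0000 + 3.8458, 0.0000 + -8.2474) = (3.8458, -8.2474)
link 1: phi[1] = -65 + 35 = -30 deg
  cos(-30 deg) = 0.8660, sin(-30 deg) = -0.5000
  joint[2] = (3.8458, -8.2474) + 3 * (0.8660, -0.5000) = (3.8458 + 2.5981, -8.2474 + -1.5000) = (6.4439, -9.7474)
link 2: phi[2] = -65 + 35 + 135 = 105 deg
  cos(105 deg) = -0.2588, sin(105 deg) = 0.9659
  joint[3] = (6.4439, -9.7474) + 7.3 * (-0.2588, 0.9659) = (6.4439 + -1.8894, -9.7474 + 7.0513) = (4.5545, -2.6961)
link 3: phi[3] = -65 + 35 + 135 + 115 = 220 deg
  cos(220 deg) = -0.7660, sin(220 deg) = -0.6428
  joint[4] = (4.5545, -2.6961) + 1.1 * (-0.7660, -0.6428) = (4.5545 + -0.8426, -2.6961 + -0.7071) = (3.7119, -3.4032)
End effector: (3.7119, -3.4032)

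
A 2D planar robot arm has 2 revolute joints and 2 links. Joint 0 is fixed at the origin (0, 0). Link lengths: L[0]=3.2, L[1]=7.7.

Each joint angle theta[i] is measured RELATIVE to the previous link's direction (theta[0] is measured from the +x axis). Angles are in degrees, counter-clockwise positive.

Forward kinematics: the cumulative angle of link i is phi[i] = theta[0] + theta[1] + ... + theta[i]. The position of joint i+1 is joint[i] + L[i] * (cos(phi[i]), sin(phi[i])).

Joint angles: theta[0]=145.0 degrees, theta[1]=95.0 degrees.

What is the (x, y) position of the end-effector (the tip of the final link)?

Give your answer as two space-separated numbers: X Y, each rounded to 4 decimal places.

Answer: -6.4713 -4.8330

Derivation:
joint[0] = (0.0000, 0.0000)  (base)
link 0: phi[0] = 145 = 145 deg
  cos(145 deg) = -0.8192, sin(145 deg) = 0.5736
  joint[1] = (0.0000, 0.0000) + 3.2 * (-0.8192, 0.5736) = (0.0000 + -2.6213, 0.0000 + 1.8354) = (-2.6213, 1.8354)
link 1: phi[1] = 145 + 95 = 240 deg
  cos(240 deg) = -0.5000, sin(240 deg) = -0.8660
  joint[2] = (-2.6213, 1.8354) + 7.7 * (-0.5000, -0.8660) = (-2.6213 + -3.8500, 1.8354 + -6.6684) = (-6.4713, -4.8330)
End effector: (-6.4713, -4.8330)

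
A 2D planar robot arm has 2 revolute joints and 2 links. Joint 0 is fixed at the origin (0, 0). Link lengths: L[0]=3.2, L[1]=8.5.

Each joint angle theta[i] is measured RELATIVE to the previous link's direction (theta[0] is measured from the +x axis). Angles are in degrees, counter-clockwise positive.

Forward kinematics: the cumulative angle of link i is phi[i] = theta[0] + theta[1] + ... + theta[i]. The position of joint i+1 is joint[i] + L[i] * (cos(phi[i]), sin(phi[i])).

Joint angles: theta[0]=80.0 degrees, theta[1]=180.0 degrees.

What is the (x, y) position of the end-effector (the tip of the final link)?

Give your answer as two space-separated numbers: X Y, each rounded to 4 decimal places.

joint[0] = (0.0000, 0.0000)  (base)
link 0: phi[0] = 80 = 80 deg
  cos(80 deg) = 0.1736, sin(80 deg) = 0.9848
  joint[1] = (0.0000, 0.0000) + 3.2 * (0.1736, 0.9848) = (0.0000 + 0.5557, 0.0000 + 3.1514) = (0.5557, 3.1514)
link 1: phi[1] = 80 + 180 = 260 deg
  cos(260 deg) = -0.1736, sin(260 deg) = -0.9848
  joint[2] = (0.5557, 3.1514) + 8.5 * (-0.1736, -0.9848) = (0.5557 + -1.4760, 3.1514 + -8.3709) = (-0.9203, -5.2195)
End effector: (-0.9203, -5.2195)

Answer: -0.9203 -5.2195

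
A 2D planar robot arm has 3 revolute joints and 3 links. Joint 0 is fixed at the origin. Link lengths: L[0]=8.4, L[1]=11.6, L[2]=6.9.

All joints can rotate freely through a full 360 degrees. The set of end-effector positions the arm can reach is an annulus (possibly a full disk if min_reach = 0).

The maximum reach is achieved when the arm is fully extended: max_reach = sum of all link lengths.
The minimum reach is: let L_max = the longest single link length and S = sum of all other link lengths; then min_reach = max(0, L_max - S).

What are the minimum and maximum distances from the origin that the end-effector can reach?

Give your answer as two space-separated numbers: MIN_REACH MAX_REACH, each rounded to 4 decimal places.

Link lengths: [8.4, 11.6, 6.9]
max_reach = 8.4 + 11.6 + 6.9 = 26.9
L_max = max([8.4, 11.6, 6.9]) = 11.6
S (sum of others) = 26.9 - 11.6 = 15.3
min_reach = max(0, 11.6 - 15.3) = max(0, -3.7) = 0

Answer: 0.0000 26.9000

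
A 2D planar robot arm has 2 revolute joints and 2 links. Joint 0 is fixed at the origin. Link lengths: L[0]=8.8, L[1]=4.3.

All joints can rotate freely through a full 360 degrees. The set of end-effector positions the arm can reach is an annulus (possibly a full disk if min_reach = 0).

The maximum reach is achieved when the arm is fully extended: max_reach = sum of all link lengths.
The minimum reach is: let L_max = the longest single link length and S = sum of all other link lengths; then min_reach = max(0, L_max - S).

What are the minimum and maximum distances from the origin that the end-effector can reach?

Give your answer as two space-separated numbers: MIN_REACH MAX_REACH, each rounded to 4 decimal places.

Link lengths: [8.8, 4.3]
max_reach = 8.8 + 4.3 = 13.1
L_max = max([8.8, 4.3]) = 8.8
S (sum of others) = 13.1 - 8.8 = 4.3
min_reach = max(0, 8.8 - 4.3) = max(0, 4.5) = 4.5

Answer: 4.5000 13.1000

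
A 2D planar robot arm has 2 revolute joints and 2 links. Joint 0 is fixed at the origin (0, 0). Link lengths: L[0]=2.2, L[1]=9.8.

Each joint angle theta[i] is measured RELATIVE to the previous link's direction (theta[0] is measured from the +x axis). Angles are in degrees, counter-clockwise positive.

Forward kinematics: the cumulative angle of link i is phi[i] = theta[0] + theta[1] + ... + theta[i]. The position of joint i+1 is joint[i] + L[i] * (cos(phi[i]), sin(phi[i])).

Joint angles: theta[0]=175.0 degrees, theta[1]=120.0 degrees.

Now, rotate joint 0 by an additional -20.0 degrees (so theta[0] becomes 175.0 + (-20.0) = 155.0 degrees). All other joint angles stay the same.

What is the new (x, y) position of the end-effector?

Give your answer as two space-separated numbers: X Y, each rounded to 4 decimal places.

joint[0] = (0.0000, 0.0000)  (base)
link 0: phi[0] = 155 = 155 deg
  cos(155 deg) = -0.9063, sin(155 deg) = 0.4226
  joint[1] = (0.0000, 0.0000) + 2.2 * (-0.9063, 0.4226) = (0.0000 + -1.9939, 0.0000 + 0.9298) = (-1.9939, 0.9298)
link 1: phi[1] = 155 + 120 = 275 deg
  cos(275 deg) = 0.0872, sin(275 deg) = -0.9962
  joint[2] = (-1.9939, 0.9298) + 9.8 * (0.0872, -0.9962) = (-1.9939 + 0.8541, 0.9298 + -9.7627) = (-1.1398, -8.8329)
End effector: (-1.1398, -8.8329)

Answer: -1.1398 -8.8329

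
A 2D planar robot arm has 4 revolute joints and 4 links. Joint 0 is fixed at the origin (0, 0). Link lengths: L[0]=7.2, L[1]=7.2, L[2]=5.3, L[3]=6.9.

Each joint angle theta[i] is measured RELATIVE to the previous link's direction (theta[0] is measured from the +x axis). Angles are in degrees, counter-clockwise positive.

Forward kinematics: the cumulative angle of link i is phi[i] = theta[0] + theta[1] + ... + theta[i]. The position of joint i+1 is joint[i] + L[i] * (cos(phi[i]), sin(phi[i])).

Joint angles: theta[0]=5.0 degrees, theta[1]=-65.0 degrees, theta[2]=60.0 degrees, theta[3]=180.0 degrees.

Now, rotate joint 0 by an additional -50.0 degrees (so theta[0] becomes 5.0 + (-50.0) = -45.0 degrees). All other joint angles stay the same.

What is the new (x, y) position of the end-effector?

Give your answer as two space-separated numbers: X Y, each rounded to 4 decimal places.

Answer: 1.6002 -10.6313

Derivation:
joint[0] = (0.0000, 0.0000)  (base)
link 0: phi[0] = -45 = -45 deg
  cos(-45 deg) = 0.7071, sin(-45 deg) = -0.7071
  joint[1] = (0.0000, 0.0000) + 7.2 * (0.7071, -0.7071) = (0.0000 + 5.0912, 0.0000 + -5.0912) = (5.0912, -5.0912)
link 1: phi[1] = -45 + -65 = -110 deg
  cos(-110 deg) = -0.3420, sin(-110 deg) = -0.9397
  joint[2] = (5.0912, -5.0912) + 7.2 * (-0.3420, -0.9397) = (5.0912 + -2.4625, -5.0912 + -6.7658) = (2.6286, -11.8570)
link 2: phi[2] = -45 + -65 + 60 = -50 deg
  cos(-50 deg) = 0.6428, sin(-50 deg) = -0.7660
  joint[3] = (2.6286, -11.8570) + 5.3 * (0.6428, -0.7660) = (2.6286 + 3.4068, -11.8570 + -4.0600) = (6.0354, -15.9170)
link 3: phi[3] = -45 + -65 + 60 + 180 = 130 deg
  cos(130 deg) = -0.6428, sin(130 deg) = 0.7660
  joint[4] = (6.0354, -15.9170) + 6.9 * (-0.6428, 0.7660) = (6.0354 + -4.4352, -15.9170 + 5.2857) = (1.6002, -10.6313)
End effector: (1.6002, -10.6313)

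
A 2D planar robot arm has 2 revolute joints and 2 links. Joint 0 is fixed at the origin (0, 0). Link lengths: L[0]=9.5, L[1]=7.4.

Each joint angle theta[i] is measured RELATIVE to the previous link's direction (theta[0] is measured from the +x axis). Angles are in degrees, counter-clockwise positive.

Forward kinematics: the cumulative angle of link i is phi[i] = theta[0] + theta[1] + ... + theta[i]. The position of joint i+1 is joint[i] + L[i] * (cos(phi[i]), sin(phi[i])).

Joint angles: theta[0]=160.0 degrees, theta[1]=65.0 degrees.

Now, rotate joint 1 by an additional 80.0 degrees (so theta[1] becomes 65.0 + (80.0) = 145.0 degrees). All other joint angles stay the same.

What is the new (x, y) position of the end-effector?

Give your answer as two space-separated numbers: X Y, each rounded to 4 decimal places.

joint[0] = (0.0000, 0.0000)  (base)
link 0: phi[0] = 160 = 160 deg
  cos(160 deg) = -0.9397, sin(160 deg) = 0.3420
  joint[1] = (0.0000, 0.0000) + 9.5 * (-0.9397, 0.3420) = (0.0000 + -8.9271, 0.0000 + 3.2492) = (-8.9271, 3.2492)
link 1: phi[1] = 160 + 145 = 305 deg
  cos(305 deg) = 0.5736, sin(305 deg) = -0.8192
  joint[2] = (-8.9271, 3.2492) + 7.4 * (0.5736, -0.8192) = (-8.9271 + 4.2445, 3.2492 + -6.0617) = (-4.6826, -2.8125)
End effector: (-4.6826, -2.8125)

Answer: -4.6826 -2.8125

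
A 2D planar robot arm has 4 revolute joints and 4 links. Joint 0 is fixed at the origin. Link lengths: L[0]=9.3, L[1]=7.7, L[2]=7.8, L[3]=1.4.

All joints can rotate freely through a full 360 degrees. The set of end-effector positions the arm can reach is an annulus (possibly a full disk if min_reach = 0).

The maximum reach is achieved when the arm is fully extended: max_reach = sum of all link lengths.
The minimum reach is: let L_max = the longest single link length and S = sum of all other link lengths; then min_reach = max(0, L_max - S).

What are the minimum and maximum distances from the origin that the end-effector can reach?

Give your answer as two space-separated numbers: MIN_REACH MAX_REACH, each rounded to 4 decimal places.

Answer: 0.0000 26.2000

Derivation:
Link lengths: [9.3, 7.7, 7.8, 1.4]
max_reach = 9.3 + 7.7 + 7.8 + 1.4 = 26.2
L_max = max([9.3, 7.7, 7.8, 1.4]) = 9.3
S (sum of others) = 26.2 - 9.3 = 16.9
min_reach = max(0, 9.3 - 16.9) = max(0, -7.6) = 0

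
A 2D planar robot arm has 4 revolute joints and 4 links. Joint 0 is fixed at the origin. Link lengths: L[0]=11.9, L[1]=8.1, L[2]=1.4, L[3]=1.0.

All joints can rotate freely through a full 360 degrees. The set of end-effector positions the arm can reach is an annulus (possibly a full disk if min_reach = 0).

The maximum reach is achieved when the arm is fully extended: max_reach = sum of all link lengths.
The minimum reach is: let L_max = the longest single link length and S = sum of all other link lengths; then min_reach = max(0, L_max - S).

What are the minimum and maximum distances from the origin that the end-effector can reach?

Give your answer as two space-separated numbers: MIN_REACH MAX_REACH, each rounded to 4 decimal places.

Link lengths: [11.9, 8.1, 1.4, 1.0]
max_reach = 11.9 + 8.1 + 1.4 + 1 = 22.4
L_max = max([11.9, 8.1, 1.4, 1.0]) = 11.9
S (sum of others) = 22.4 - 11.9 = 10.5
min_reach = max(0, 11.9 - 10.5) = max(0, 1.4) = 1.4

Answer: 1.4000 22.4000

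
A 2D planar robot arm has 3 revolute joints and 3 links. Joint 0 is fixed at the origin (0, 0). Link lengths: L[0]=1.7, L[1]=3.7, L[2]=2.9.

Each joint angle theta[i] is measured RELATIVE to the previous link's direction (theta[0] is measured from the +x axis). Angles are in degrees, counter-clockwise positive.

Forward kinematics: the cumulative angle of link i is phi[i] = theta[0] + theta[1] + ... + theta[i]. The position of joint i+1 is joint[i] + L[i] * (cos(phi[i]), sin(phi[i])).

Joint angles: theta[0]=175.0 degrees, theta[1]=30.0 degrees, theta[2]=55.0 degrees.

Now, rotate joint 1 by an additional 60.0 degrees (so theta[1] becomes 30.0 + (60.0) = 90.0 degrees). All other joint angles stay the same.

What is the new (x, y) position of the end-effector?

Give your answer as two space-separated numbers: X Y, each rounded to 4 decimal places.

joint[0] = (0.0000, 0.0000)  (base)
link 0: phi[0] = 175 = 175 deg
  cos(175 deg) = -0.9962, sin(175 deg) = 0.0872
  joint[1] = (0.0000, 0.0000) + 1.7 * (-0.9962, 0.0872) = (0.0000 + -1.6935, 0.0000 + 0.1482) = (-1.6935, 0.1482)
link 1: phi[1] = 175 + 90 = 265 deg
  cos(265 deg) = -0.0872, sin(265 deg) = -0.9962
  joint[2] = (-1.6935, 0.1482) + 3.7 * (-0.0872, -0.9962) = (-1.6935 + -0.3225, 0.1482 + -3.6859) = (-2.0160, -3.5378)
link 2: phi[2] = 175 + 90 + 55 = 320 deg
  cos(320 deg) = 0.7660, sin(320 deg) = -0.6428
  joint[3] = (-2.0160, -3.5378) + 2.9 * (0.7660, -0.6428) = (-2.0160 + 2.2215, -3.5378 + -1.8641) = (0.2055, -5.4018)
End effector: (0.2055, -5.4018)

Answer: 0.2055 -5.4018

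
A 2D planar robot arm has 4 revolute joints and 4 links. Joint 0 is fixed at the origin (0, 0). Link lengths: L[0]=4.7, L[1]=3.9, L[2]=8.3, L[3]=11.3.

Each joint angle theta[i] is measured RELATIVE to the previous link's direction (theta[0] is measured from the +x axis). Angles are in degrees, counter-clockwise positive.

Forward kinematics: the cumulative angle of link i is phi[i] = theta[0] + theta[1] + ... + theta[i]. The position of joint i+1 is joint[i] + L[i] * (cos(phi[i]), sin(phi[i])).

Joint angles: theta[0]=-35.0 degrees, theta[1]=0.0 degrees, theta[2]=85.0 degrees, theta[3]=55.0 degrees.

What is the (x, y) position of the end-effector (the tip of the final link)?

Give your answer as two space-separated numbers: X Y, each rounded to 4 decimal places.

Answer: 9.4552 12.3404

Derivation:
joint[0] = (0.0000, 0.0000)  (base)
link 0: phi[0] = -35 = -35 deg
  cos(-35 deg) = 0.8192, sin(-35 deg) = -0.5736
  joint[1] = (0.0000, 0.0000) + 4.7 * (0.8192, -0.5736) = (0.0000 + 3.8500, 0.0000 + -2.6958) = (3.8500, -2.6958)
link 1: phi[1] = -35 + 0 = -35 deg
  cos(-35 deg) = 0.8192, sin(-35 deg) = -0.5736
  joint[2] = (3.8500, -2.6958) + 3.9 * (0.8192, -0.5736) = (3.8500 + 3.1947, -2.6958 + -2.2369) = (7.0447, -4.9328)
link 2: phi[2] = -35 + 0 + 85 = 50 deg
  cos(50 deg) = 0.6428, sin(50 deg) = 0.7660
  joint[3] = (7.0447, -4.9328) + 8.3 * (0.6428, 0.7660) = (7.0447 + 5.3351, -4.9328 + 6.3582) = (12.3798, 1.4254)
link 3: phi[3] = -35 + 0 + 85 + 55 = 105 deg
  cos(105 deg) = -0.2588, sin(105 deg) = 0.9659
  joint[4] = (12.3798, 1.4254) + 11.3 * (-0.2588, 0.9659) = (12.3798 + -2.9247, 1.4254 + 10.9150) = (9.4552, 12.3404)
End effector: (9.4552, 12.3404)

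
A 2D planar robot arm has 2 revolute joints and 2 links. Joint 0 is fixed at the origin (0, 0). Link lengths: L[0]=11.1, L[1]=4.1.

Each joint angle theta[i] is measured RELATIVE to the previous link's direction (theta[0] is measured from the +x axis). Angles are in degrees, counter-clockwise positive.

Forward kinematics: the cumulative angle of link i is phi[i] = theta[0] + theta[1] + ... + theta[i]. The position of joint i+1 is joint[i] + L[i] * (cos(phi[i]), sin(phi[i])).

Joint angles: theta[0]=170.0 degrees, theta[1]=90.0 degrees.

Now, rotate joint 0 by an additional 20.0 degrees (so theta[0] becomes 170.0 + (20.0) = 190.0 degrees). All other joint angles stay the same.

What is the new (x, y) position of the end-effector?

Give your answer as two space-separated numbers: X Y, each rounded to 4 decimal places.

joint[0] = (0.0000, 0.0000)  (base)
link 0: phi[0] = 190 = 190 deg
  cos(190 deg) = -0.9848, sin(190 deg) = -0.1736
  joint[1] = (0.0000, 0.0000) + 11.1 * (-0.9848, -0.1736) = (0.0000 + -10.9314, 0.0000 + -1.9275) = (-10.9314, -1.9275)
link 1: phi[1] = 190 + 90 = 280 deg
  cos(280 deg) = 0.1736, sin(280 deg) = -0.9848
  joint[2] = (-10.9314, -1.9275) + 4.1 * (0.1736, -0.9848) = (-10.9314 + 0.7120, -1.9275 + -4.0377) = (-10.2194, -5.9652)
End effector: (-10.2194, -5.9652)

Answer: -10.2194 -5.9652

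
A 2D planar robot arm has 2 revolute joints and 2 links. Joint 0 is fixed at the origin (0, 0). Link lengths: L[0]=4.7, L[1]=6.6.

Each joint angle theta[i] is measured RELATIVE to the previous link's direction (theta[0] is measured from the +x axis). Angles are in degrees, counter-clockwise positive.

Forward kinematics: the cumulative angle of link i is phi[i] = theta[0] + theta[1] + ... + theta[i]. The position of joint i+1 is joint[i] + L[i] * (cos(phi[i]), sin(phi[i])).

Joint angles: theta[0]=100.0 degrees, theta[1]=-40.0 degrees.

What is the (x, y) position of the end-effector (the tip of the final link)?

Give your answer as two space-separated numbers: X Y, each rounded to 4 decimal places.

Answer: 2.4839 10.3444

Derivation:
joint[0] = (0.0000, 0.0000)  (base)
link 0: phi[0] = 100 = 100 deg
  cos(100 deg) = -0.1736, sin(100 deg) = 0.9848
  joint[1] = (0.0000, 0.0000) + 4.7 * (-0.1736, 0.9848) = (0.0000 + -0.8161, 0.0000 + 4.6286) = (-0.8161, 4.6286)
link 1: phi[1] = 100 + -40 = 60 deg
  cos(60 deg) = 0.5000, sin(60 deg) = 0.8660
  joint[2] = (-0.8161, 4.6286) + 6.6 * (0.5000, 0.8660) = (-0.8161 + 3.3000, 4.6286 + 5.7158) = (2.4839, 10.3444)
End effector: (2.4839, 10.3444)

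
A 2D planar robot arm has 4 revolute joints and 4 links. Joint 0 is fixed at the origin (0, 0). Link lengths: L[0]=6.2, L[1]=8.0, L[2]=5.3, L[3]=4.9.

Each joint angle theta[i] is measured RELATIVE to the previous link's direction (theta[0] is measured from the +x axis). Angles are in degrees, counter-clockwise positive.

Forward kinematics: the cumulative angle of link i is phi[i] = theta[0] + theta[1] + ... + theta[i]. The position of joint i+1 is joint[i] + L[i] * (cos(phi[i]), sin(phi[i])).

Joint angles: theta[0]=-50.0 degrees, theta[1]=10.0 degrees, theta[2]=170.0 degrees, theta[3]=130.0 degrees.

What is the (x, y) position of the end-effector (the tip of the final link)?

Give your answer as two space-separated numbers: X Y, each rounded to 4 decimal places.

joint[0] = (0.0000, 0.0000)  (base)
link 0: phi[0] = -50 = -50 deg
  cos(-50 deg) = 0.6428, sin(-50 deg) = -0.7660
  joint[1] = (0.0000, 0.0000) + 6.2 * (0.6428, -0.7660) = (0.0000 + 3.9853, 0.0000 + -4.7495) = (3.9853, -4.7495)
link 1: phi[1] = -50 + 10 = -40 deg
  cos(-40 deg) = 0.7660, sin(-40 deg) = -0.6428
  joint[2] = (3.9853, -4.7495) + 8 * (0.7660, -0.6428) = (3.9853 + 6.1284, -4.7495 + -5.1423) = (10.1136, -9.8918)
link 2: phi[2] = -50 + 10 + 170 = 130 deg
  cos(130 deg) = -0.6428, sin(130 deg) = 0.7660
  joint[3] = (10.1136, -9.8918) + 5.3 * (-0.6428, 0.7660) = (10.1136 + -3.4068, -9.8918 + 4.0600) = (6.7069, -5.8317)
link 3: phi[3] = -50 + 10 + 170 + 130 = 260 deg
  cos(260 deg) = -0.1736, sin(260 deg) = -0.9848
  joint[4] = (6.7069, -5.8317) + 4.9 * (-0.1736, -0.9848) = (6.7069 + -0.8509, -5.8317 + -4.8256) = (5.8560, -10.6573)
End effector: (5.8560, -10.6573)

Answer: 5.8560 -10.6573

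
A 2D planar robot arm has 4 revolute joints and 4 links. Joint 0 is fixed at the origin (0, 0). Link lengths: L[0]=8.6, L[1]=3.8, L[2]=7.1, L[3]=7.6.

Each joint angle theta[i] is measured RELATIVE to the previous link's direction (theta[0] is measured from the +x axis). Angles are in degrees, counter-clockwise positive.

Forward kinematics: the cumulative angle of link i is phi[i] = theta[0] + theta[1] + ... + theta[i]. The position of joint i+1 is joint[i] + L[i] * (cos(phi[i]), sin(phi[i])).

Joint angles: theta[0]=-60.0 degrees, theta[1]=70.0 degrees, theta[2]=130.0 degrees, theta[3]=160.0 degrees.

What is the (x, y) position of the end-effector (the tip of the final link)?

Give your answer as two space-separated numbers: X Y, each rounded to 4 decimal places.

Answer: 6.4034 -8.8060

Derivation:
joint[0] = (0.0000, 0.0000)  (base)
link 0: phi[0] = -60 = -60 deg
  cos(-60 deg) = 0.5000, sin(-60 deg) = -0.8660
  joint[1] = (0.0000, 0.0000) + 8.6 * (0.5000, -0.8660) = (0.0000 + 4.3000, 0.0000 + -7.4478) = (4.3000, -7.4478)
link 1: phi[1] = -60 + 70 = 10 deg
  cos(10 deg) = 0.9848, sin(10 deg) = 0.1736
  joint[2] = (4.3000, -7.4478) + 3.8 * (0.9848, 0.1736) = (4.3000 + 3.7423, -7.4478 + 0.6599) = (8.0423, -6.7880)
link 2: phi[2] = -60 + 70 + 130 = 140 deg
  cos(140 deg) = -0.7660, sin(140 deg) = 0.6428
  joint[3] = (8.0423, -6.7880) + 7.1 * (-0.7660, 0.6428) = (8.0423 + -5.4389, -6.7880 + 4.5638) = (2.6034, -2.2242)
link 3: phi[3] = -60 + 70 + 130 + 160 = 300 deg
  cos(300 deg) = 0.5000, sin(300 deg) = -0.8660
  joint[4] = (2.6034, -2.2242) + 7.6 * (0.5000, -0.8660) = (2.6034 + 3.8000, -2.2242 + -6.5818) = (6.4034, -8.8060)
End effector: (6.4034, -8.8060)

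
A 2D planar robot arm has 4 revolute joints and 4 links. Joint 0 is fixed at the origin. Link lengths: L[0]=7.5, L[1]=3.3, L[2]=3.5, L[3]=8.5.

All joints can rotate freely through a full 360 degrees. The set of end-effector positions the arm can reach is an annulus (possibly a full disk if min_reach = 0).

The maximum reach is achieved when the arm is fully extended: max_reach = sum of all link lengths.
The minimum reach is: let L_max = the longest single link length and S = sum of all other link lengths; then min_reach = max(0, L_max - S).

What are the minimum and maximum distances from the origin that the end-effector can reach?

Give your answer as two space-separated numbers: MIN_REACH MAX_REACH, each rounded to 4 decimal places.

Link lengths: [7.5, 3.3, 3.5, 8.5]
max_reach = 7.5 + 3.3 + 3.5 + 8.5 = 22.8
L_max = max([7.5, 3.3, 3.5, 8.5]) = 8.5
S (sum of others) = 22.8 - 8.5 = 14.3
min_reach = max(0, 8.5 - 14.3) = max(0, -5.8) = 0

Answer: 0.0000 22.8000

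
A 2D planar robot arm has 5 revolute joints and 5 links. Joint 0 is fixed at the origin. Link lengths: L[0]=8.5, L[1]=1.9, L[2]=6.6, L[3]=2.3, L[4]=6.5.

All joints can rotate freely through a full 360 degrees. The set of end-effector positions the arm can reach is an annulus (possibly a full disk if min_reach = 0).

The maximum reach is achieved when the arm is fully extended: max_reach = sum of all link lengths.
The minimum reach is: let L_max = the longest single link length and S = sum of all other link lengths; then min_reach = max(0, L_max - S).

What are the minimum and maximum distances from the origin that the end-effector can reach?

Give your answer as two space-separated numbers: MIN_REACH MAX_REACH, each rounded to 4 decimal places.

Answer: 0.0000 25.8000

Derivation:
Link lengths: [8.5, 1.9, 6.6, 2.3, 6.5]
max_reach = 8.5 + 1.9 + 6.6 + 2.3 + 6.5 = 25.8
L_max = max([8.5, 1.9, 6.6, 2.3, 6.5]) = 8.5
S (sum of others) = 25.8 - 8.5 = 17.3
min_reach = max(0, 8.5 - 17.3) = max(0, -8.8) = 0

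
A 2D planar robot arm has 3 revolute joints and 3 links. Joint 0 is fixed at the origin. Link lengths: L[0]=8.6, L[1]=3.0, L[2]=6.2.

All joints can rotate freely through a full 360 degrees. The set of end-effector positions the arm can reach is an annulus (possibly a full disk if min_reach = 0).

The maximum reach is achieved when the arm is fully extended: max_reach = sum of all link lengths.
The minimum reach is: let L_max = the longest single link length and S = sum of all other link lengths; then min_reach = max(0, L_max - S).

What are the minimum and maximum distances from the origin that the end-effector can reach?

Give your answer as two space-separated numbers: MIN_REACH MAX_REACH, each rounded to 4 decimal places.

Link lengths: [8.6, 3.0, 6.2]
max_reach = 8.6 + 3 + 6.2 = 17.8
L_max = max([8.6, 3.0, 6.2]) = 8.6
S (sum of others) = 17.8 - 8.6 = 9.2
min_reach = max(0, 8.6 - 9.2) = max(0, -0.6) = 0

Answer: 0.0000 17.8000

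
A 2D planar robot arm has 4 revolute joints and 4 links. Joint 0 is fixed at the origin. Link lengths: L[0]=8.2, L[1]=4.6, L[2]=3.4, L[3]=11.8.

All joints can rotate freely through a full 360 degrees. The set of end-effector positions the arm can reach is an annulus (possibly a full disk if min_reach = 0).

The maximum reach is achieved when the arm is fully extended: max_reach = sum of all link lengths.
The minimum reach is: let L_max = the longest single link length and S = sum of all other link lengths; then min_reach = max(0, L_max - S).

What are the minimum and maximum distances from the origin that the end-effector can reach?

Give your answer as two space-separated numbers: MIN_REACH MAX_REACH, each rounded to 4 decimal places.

Answer: 0.0000 28.0000

Derivation:
Link lengths: [8.2, 4.6, 3.4, 11.8]
max_reach = 8.2 + 4.6 + 3.4 + 11.8 = 28
L_max = max([8.2, 4.6, 3.4, 11.8]) = 11.8
S (sum of others) = 28 - 11.8 = 16.2
min_reach = max(0, 11.8 - 16.2) = max(0, -4.4) = 0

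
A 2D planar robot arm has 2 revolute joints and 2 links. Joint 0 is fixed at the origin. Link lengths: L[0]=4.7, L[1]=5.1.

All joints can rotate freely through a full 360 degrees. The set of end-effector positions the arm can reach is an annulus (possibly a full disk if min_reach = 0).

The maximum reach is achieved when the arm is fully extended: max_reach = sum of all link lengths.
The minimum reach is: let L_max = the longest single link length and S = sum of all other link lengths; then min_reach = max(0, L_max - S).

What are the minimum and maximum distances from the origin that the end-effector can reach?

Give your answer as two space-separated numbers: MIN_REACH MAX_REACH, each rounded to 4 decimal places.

Answer: 0.4000 9.8000

Derivation:
Link lengths: [4.7, 5.1]
max_reach = 4.7 + 5.1 = 9.8
L_max = max([4.7, 5.1]) = 5.1
S (sum of others) = 9.8 - 5.1 = 4.7
min_reach = max(0, 5.1 - 4.7) = max(0, 0.4) = 0.4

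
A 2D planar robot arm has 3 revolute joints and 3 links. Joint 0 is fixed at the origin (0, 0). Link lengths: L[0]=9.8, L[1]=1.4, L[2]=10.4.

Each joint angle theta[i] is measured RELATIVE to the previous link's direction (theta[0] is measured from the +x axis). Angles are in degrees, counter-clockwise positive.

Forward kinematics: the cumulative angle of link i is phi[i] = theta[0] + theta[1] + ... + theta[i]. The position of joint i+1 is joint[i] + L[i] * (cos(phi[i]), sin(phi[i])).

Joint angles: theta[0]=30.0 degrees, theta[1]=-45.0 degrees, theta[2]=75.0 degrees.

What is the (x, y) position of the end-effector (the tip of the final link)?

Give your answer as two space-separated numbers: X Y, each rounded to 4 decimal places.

joint[0] = (0.0000, 0.0000)  (base)
link 0: phi[0] = 30 = 30 deg
  cos(30 deg) = 0.8660, sin(30 deg) = 0.5000
  joint[1] = (0.0000, 0.0000) + 9.8 * (0.8660, 0.5000) = (0.0000 + 8.4870, 0.0000 + 4.9000) = (8.4870, 4.9000)
link 1: phi[1] = 30 + -45 = -15 deg
  cos(-15 deg) = 0.9659, sin(-15 deg) = -0.2588
  joint[2] = (8.4870, 4.9000) + 1.4 * (0.9659, -0.2588) = (8.4870 + 1.3523, 4.9000 + -0.3623) = (9.8393, 4.5377)
link 2: phi[2] = 30 + -45 + 75 = 60 deg
  cos(60 deg) = 0.5000, sin(60 deg) = 0.8660
  joint[3] = (9.8393, 4.5377) + 10.4 * (0.5000, 0.8660) = (9.8393 + 5.2000, 4.5377 + 9.0067) = (15.0393, 13.5443)
End effector: (15.0393, 13.5443)

Answer: 15.0393 13.5443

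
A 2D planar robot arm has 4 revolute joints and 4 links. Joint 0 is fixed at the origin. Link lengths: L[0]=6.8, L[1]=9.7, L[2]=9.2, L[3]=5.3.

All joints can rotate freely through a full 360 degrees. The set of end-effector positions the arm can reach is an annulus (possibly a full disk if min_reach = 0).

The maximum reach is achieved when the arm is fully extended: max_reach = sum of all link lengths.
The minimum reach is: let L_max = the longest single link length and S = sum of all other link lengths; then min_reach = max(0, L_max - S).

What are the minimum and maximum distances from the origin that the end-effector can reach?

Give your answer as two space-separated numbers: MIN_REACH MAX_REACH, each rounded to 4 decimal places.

Answer: 0.0000 31.0000

Derivation:
Link lengths: [6.8, 9.7, 9.2, 5.3]
max_reach = 6.8 + 9.7 + 9.2 + 5.3 = 31
L_max = max([6.8, 9.7, 9.2, 5.3]) = 9.7
S (sum of others) = 31 - 9.7 = 21.3
min_reach = max(0, 9.7 - 21.3) = max(0, -11.6) = 0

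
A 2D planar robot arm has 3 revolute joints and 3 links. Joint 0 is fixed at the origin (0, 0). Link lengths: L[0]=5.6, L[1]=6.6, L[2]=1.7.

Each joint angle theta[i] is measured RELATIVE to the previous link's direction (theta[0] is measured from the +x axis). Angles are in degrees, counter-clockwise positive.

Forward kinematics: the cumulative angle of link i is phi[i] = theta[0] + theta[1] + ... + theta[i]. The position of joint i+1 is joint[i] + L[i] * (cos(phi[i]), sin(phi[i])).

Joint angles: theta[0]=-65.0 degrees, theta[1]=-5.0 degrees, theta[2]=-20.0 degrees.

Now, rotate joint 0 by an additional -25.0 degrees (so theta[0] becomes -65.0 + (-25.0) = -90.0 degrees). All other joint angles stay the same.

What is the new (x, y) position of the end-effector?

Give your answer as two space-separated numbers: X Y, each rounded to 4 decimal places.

joint[0] = (0.0000, 0.0000)  (base)
link 0: phi[0] = -90 = -90 deg
  cos(-90 deg) = 0.0000, sin(-90 deg) = -1.0000
  joint[1] = (0.0000, 0.0000) + 5.6 * (0.0000, -1.0000) = (0.0000 + 0.0000, 0.0000 + -5.6000) = (0.0000, -5.6000)
link 1: phi[1] = -90 + -5 = -95 deg
  cos(-95 deg) = -0.0872, sin(-95 deg) = -0.9962
  joint[2] = (0.0000, -5.6000) + 6.6 * (-0.0872, -0.9962) = (0.0000 + -0.5752, -5.6000 + -6.5749) = (-0.5752, -12.1749)
link 2: phi[2] = -90 + -5 + -20 = -115 deg
  cos(-115 deg) = -0.4226, sin(-115 deg) = -0.9063
  joint[3] = (-0.5752, -12.1749) + 1.7 * (-0.4226, -0.9063) = (-0.5752 + -0.7185, -12.1749 + -1.5407) = (-1.2937, -13.7156)
End effector: (-1.2937, -13.7156)

Answer: -1.2937 -13.7156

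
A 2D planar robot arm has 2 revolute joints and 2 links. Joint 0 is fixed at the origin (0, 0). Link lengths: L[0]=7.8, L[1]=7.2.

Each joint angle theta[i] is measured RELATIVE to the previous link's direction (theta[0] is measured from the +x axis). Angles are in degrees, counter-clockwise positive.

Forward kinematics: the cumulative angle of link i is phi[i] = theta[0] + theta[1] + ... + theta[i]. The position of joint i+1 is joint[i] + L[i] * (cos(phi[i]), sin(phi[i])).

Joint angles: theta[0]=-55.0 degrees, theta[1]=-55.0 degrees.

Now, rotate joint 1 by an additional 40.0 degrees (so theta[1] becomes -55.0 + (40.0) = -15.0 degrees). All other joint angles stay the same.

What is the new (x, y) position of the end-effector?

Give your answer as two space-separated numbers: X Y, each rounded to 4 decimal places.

Answer: 6.9364 -13.1552

Derivation:
joint[0] = (0.0000, 0.0000)  (base)
link 0: phi[0] = -55 = -55 deg
  cos(-55 deg) = 0.5736, sin(-55 deg) = -0.8192
  joint[1] = (0.0000, 0.0000) + 7.8 * (0.5736, -0.8192) = (0.0000 + 4.4739, 0.0000 + -6.3894) = (4.4739, -6.3894)
link 1: phi[1] = -55 + -15 = -70 deg
  cos(-70 deg) = 0.3420, sin(-70 deg) = -0.9397
  joint[2] = (4.4739, -6.3894) + 7.2 * (0.3420, -0.9397) = (4.4739 + 2.4625, -6.3894 + -6.7658) = (6.9364, -13.1552)
End effector: (6.9364, -13.1552)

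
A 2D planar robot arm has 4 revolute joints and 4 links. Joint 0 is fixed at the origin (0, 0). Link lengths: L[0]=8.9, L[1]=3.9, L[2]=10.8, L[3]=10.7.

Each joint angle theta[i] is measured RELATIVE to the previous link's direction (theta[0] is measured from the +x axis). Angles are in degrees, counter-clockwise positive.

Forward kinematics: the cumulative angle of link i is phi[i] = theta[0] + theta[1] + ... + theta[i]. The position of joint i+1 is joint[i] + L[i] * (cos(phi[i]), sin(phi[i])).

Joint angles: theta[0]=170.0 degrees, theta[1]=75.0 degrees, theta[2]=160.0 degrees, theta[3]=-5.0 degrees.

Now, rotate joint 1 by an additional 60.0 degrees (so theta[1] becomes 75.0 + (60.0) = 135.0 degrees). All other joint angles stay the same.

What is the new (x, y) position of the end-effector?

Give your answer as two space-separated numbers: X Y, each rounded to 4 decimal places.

joint[0] = (0.0000, 0.0000)  (base)
link 0: phi[0] = 170 = 170 deg
  cos(170 deg) = -0.9848, sin(170 deg) = 0.1736
  joint[1] = (0.0000, 0.0000) + 8.9 * (-0.9848, 0.1736) = (0.0000 + -8.7648, 0.0000 + 1.5455) = (-8.7648, 1.5455)
link 1: phi[1] = 170 + 135 = 305 deg
  cos(305 deg) = 0.5736, sin(305 deg) = -0.8192
  joint[2] = (-8.7648, 1.5455) + 3.9 * (0.5736, -0.8192) = (-8.7648 + 2.2369, 1.5455 + -3.1947) = (-6.5278, -1.6492)
link 2: phi[2] = 170 + 135 + 160 = 465 deg
  cos(465 deg) = -0.2588, sin(465 deg) = 0.9659
  joint[3] = (-6.5278, -1.6492) + 10.8 * (-0.2588, 0.9659) = (-6.5278 + -2.7952, -1.6492 + 10.4320) = (-9.3231, 8.7828)
link 3: phi[3] = 170 + 135 + 160 + -5 = 460 deg
  cos(460 deg) = -0.1736, sin(460 deg) = 0.9848
  joint[4] = (-9.3231, 8.7828) + 10.7 * (-0.1736, 0.9848) = (-9.3231 + -1.8580, 8.7828 + 10.5374) = (-11.1811, 19.3202)
End effector: (-11.1811, 19.3202)

Answer: -11.1811 19.3202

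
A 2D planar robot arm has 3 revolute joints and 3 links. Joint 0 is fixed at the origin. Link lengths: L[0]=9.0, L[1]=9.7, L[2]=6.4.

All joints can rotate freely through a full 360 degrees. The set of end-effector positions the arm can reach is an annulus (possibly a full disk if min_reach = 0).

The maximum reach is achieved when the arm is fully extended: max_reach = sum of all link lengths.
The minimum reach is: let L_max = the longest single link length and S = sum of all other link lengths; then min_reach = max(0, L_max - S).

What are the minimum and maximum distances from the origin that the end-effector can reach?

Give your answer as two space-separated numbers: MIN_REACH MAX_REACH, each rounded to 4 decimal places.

Answer: 0.0000 25.1000

Derivation:
Link lengths: [9.0, 9.7, 6.4]
max_reach = 9 + 9.7 + 6.4 = 25.1
L_max = max([9.0, 9.7, 6.4]) = 9.7
S (sum of others) = 25.1 - 9.7 = 15.4
min_reach = max(0, 9.7 - 15.4) = max(0, -5.7) = 0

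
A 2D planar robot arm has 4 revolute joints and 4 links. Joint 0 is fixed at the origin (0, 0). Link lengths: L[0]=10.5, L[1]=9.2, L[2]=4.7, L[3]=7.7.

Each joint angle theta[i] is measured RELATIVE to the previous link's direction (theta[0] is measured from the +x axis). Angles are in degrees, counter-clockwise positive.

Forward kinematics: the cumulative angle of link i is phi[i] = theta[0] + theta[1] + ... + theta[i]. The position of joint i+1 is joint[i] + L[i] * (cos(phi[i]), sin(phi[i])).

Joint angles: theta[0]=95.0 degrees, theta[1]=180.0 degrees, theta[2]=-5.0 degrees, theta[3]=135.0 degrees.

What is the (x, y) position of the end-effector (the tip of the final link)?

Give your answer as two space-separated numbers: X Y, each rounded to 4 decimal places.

Answer: 5.3314 2.0398

Derivation:
joint[0] = (0.0000, 0.0000)  (base)
link 0: phi[0] = 95 = 95 deg
  cos(95 deg) = -0.0872, sin(95 deg) = 0.9962
  joint[1] = (0.0000, 0.0000) + 10.5 * (-0.0872, 0.9962) = (0.0000 + -0.9151, 0.0000 + 10.4600) = (-0.9151, 10.4600)
link 1: phi[1] = 95 + 180 = 275 deg
  cos(275 deg) = 0.0872, sin(275 deg) = -0.9962
  joint[2] = (-0.9151, 10.4600) + 9.2 * (0.0872, -0.9962) = (-0.9151 + 0.8018, 10.4600 + -9.1650) = (-0.1133, 1.2951)
link 2: phi[2] = 95 + 180 + -5 = 270 deg
  cos(270 deg) = -0.0000, sin(270 deg) = -1.0000
  joint[3] = (-0.1133, 1.2951) + 4.7 * (-0.0000, -1.0000) = (-0.1133 + -0.0000, 1.2951 + -4.7000) = (-0.1133, -3.4049)
link 3: phi[3] = 95 + 180 + -5 + 135 = 405 deg
  cos(405 deg) = 0.7071, sin(405 deg) = 0.7071
  joint[4] = (-0.1133, -3.4049) + 7.7 * (0.7071, 0.7071) = (-0.1133 + 5.4447, -3.4049 + 5.4447) = (5.3314, 2.0398)
End effector: (5.3314, 2.0398)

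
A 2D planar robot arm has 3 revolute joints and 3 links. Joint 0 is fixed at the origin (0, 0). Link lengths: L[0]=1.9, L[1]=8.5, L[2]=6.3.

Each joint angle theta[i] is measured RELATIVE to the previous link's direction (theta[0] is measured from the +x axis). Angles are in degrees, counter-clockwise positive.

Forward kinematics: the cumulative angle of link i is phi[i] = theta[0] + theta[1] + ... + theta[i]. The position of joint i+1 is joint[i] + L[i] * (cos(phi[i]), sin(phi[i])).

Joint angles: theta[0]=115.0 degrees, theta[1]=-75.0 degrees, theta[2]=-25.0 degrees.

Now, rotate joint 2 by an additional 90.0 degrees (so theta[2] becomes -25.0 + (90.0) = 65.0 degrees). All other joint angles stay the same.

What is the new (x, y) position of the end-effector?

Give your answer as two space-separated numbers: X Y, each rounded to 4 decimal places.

Answer: 4.0778 13.2710

Derivation:
joint[0] = (0.0000, 0.0000)  (base)
link 0: phi[0] = 115 = 115 deg
  cos(115 deg) = -0.4226, sin(115 deg) = 0.9063
  joint[1] = (0.0000, 0.0000) + 1.9 * (-0.4226, 0.9063) = (0.0000 + -0.8030, 0.0000 + 1.7220) = (-0.8030, 1.7220)
link 1: phi[1] = 115 + -75 = 40 deg
  cos(40 deg) = 0.7660, sin(40 deg) = 0.6428
  joint[2] = (-0.8030, 1.7220) + 8.5 * (0.7660, 0.6428) = (-0.8030 + 6.5114, 1.7220 + 5.4637) = (5.7084, 7.1857)
link 2: phi[2] = 115 + -75 + 65 = 105 deg
  cos(105 deg) = -0.2588, sin(105 deg) = 0.9659
  joint[3] = (5.7084, 7.1857) + 6.3 * (-0.2588, 0.9659) = (5.7084 + -1.6306, 7.1857 + 6.0853) = (4.0778, 13.2710)
End effector: (4.0778, 13.2710)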